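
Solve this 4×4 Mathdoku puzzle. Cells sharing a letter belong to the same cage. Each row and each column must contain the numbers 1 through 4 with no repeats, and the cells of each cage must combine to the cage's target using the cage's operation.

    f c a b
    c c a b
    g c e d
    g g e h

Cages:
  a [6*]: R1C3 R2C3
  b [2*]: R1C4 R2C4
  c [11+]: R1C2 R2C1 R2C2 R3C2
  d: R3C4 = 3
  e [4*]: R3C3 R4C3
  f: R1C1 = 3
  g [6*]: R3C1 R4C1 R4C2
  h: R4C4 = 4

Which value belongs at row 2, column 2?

Cage f is a single given cell, leaving R1C1 = 3.
Row 1 now contains 3; hence R1C3 = 2.
Row 1 already has 2, so R1C4 = 1.
Column 3 already has 2; hence R2C3 = 3.
1 is placed in column 4, so R2C4 = 2.
Cage d is a single given cell, leaving R3C4 = 3.
Cage h is given, which forces R4C4 = 4.
Row 1 now contains 1, so R1C2 = 4.
Row 2 already has 2, so R2C1 = 4.
Cage c has sum 11, leaving R2C2 = 1.
Cage c needs sum 11; hence R3C2 = 2.
The two cells of cage e must have product 4, leaving R3C3 = 4.
Cage g needs product 6; hence R4C2 = 3.
Row 4 now contains 4; hence R4C3 = 1.
2 is placed in row 3, which forces R3C1 = 1.
Row 4 already has 1, so R4C1 = 2.
Completed grid: 3 4 2 1 / 4 1 3 2 / 1 2 4 3 / 2 3 1 4.

1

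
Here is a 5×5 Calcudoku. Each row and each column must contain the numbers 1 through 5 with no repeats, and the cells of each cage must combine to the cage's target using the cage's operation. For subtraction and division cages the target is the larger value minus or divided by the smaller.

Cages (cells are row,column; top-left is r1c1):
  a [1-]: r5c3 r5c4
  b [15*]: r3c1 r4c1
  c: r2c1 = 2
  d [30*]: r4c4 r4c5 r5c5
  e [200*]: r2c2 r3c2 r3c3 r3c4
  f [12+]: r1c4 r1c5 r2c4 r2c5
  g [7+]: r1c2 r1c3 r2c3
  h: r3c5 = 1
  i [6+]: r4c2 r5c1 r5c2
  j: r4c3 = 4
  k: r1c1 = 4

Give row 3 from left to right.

3 2 5 4 1

Cage k is given, which forces r1c1 = 4.
Cage c is given, leaving r2c1 = 2.
Cage e has product 200, so r2c2 = 5.
Cage h is a single given cell, which forces r3c5 = 1.
J is a freebie, so r4c3 = 4.
In row 3, 3 can only go at r3c1, so r3c1 = 3.
3 is placed in column 1, leaving r4c1 = 5.
3 is placed in column 1, leaving r5c1 = 1.
Cage d has product 30, which forces r5c5 = 5.
In row 4, 1 can only go at r4c2, so r4c2 = 1.
1 is placed in column 2, so r1c2 = 3.
Cage g has sum 7, which forces r1c3 = 1.
Row 1 already has 3, so r1c5 = 2.
Cage g has sum 7, which forces r2c3 = 3.
Row 2 already has 3, so r2c5 = 4.
Column 5 now contains 2; hence r4c5 = 3.
Cage i needs sum 6, which forces r5c2 = 4.
Column 3 now contains 3; hence r5c3 = 2.
Row 5 already has 2, which forces r5c4 = 3.
Row 1 now contains 2, so r1c4 = 5.
Row 2 now contains 4, so r2c4 = 1.
4 is placed in column 2; hence r3c2 = 2.
2 is placed in column 3; hence r3c3 = 5.
Cage e needs product 200, which forces r3c4 = 4.
Row 4 already has 3; hence r4c4 = 2.
Filled in: 4 3 1 5 2 / 2 5 3 1 4 / 3 2 5 4 1 / 5 1 4 2 3 / 1 4 2 3 5.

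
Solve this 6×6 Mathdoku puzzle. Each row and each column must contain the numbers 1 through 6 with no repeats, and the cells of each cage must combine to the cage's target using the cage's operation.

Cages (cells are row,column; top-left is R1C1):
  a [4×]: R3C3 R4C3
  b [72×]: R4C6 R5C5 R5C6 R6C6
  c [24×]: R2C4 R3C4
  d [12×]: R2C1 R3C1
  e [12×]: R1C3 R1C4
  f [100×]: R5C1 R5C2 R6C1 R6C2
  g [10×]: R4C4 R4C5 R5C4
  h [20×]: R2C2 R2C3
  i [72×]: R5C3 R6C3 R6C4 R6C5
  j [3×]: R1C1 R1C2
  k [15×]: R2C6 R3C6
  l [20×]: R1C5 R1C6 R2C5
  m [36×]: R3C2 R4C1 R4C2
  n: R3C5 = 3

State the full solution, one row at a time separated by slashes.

Cage n is given, leaving R3C5 = 3.
3 is placed in row 3, leaving R3C6 = 5.
5 is placed in column 6, so R2C6 = 3.
The 4 cells of cage b must have product 72; hence R5C5 = 6.
The only place for 5 in row 1 is R1C5.
The only place for 1 in row 2 is R2C5.
Cage l needs product 20, leaving R1C6 = 4.
Column 5 already has 1, so R4C5 = 2.
Column 5 already has 2, leaving R6C5 = 4.
The only place for 2 in row 2 is R2C1.
Column 1 now contains 2; hence R3C1 = 6.
Row 3 now contains 6, leaving R3C2 = 2.
Row 3 now contains 6, which forces R3C4 = 4.
6 is placed in column 1, which forces R4C1 = 3.
Column 1 already has 3; hence R1C1 = 1.
Cage j's pair has product 3, which forces R1C2 = 3.
Column 4 now contains 4, so R2C4 = 6.
Row 3 now contains 4, which forces R3C3 = 1.
Cage m needs product 36, leaving R4C2 = 6.
The two cells of cage a must have product 4, so R4C3 = 4.
Row 4 now contains 6, which forces R4C6 = 1.
1 is placed in column 3; hence R5C3 = 3.
Column 6 already has 1, which forces R5C6 = 2.
1 is placed in column 1, which forces R6C1 = 5.
Row 6 already has 5; hence R6C2 = 1.
Row 6 now contains 1, so R6C4 = 3.
2 is placed in column 6, leaving R6C6 = 6.
Cage e needs two cells with product 12, leaving R1C3 = 6.
Column 4 now contains 6, which forces R1C4 = 2.
Cage h needs two cells with product 20; hence R2C2 = 4.
Column 3 now contains 4, leaving R2C3 = 5.
Row 4 now contains 1, so R4C4 = 5.
Column 1 already has 5; hence R5C1 = 4.
Cage f needs product 100; hence R5C2 = 5.
Cage g has product 10, leaving R5C4 = 1.
Row 6 already has 6, leaving R6C3 = 2.

1 3 6 2 5 4 / 2 4 5 6 1 3 / 6 2 1 4 3 5 / 3 6 4 5 2 1 / 4 5 3 1 6 2 / 5 1 2 3 4 6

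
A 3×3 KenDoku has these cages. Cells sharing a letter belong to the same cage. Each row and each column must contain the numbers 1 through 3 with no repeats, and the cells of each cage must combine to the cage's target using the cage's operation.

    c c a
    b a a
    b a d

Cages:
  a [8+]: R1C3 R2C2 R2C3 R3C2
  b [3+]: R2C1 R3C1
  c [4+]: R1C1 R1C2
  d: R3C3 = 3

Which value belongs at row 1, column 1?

3

Cage d is given, leaving R3C3 = 3.
The 4 cells of cage a must have sum 8, which forces R2C2 = 3.
Cage a needs sum 8; hence R3C2 = 2.
The two cells of cage c must have sum 4, leaving R1C1 = 3.
Column 2 now contains 3, so R1C2 = 1.
1 is placed in row 1, so R1C3 = 2.
The two cells of cage b must have sum 3, leaving R2C1 = 2.
2 is placed in column 3, leaving R2C3 = 1.
Row 3 already has 2, which forces R3C1 = 1.
Completed grid: 3 1 2 / 2 3 1 / 1 2 3.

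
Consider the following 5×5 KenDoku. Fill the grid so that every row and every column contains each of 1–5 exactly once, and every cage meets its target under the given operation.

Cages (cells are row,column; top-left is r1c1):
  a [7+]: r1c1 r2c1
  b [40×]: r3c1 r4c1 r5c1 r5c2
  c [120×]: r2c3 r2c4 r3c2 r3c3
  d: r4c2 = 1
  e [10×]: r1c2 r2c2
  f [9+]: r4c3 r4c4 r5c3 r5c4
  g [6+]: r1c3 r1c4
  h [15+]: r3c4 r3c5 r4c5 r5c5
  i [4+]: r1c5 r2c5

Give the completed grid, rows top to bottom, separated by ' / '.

4 2 1 5 3 / 3 5 4 2 1 / 1 3 5 4 2 / 5 1 2 3 4 / 2 4 3 1 5

Cage d is given; hence r4c2 = 1.
In row 2, 1 can only go at r2c5, so r2c5 = 1.
1 is placed in column 5, leaving r1c5 = 3.
The 4 cells of cage h must have sum 15, leaving r3c4 = 4.
Cage c has product 120, which forces r2c3 = 4.
In row 1, 4 can only go at r1c1, so r1c1 = 4.
Cage a's pair has sum 7, so r2c1 = 3.
Cage b needs product 40, leaving r5c2 = 4.
Cage h has sum 15, leaving r4c5 = 4.
Row 1 needs a 2, and only r1c2 is open for it.
Column 2 already has 2, which forces r2c2 = 5.
Row 2 already has 5, so r2c4 = 2.
Column 2 now contains 5, leaving r3c2 = 3.
Column 4 already has 2, so r4c4 = 3.
3 is placed in column 4, leaving r5c4 = 1.
The two cells of cage g must have sum 6, so r1c3 = 1.
Column 4 already has 1; hence r1c4 = 5.
The 4 cells of cage b must have product 40, so r3c1 = 1.
Cage c has product 120, leaving r3c3 = 5.
Row 3 already has 5; hence r3c5 = 2.
3 is placed in row 4, so r4c3 = 2.
Row 5 now contains 1, so r5c3 = 3.
Column 5 already has 2, so r5c5 = 5.
Row 4 now contains 2, so r4c1 = 5.
5 is placed in row 5, leaving r5c1 = 2.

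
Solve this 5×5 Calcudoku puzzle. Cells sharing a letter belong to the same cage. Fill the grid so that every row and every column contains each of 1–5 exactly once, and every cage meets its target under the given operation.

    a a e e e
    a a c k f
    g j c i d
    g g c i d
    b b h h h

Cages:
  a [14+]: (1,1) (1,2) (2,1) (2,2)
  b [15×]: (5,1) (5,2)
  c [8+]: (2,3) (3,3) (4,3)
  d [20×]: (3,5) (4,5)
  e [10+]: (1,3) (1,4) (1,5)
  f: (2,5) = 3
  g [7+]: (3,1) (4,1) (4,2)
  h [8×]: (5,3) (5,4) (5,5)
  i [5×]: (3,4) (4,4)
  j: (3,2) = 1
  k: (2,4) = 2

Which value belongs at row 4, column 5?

Cage k is a single given cell, which forces (2,4) = 2.
Cage f is given, which forces (2,5) = 3.
Cage j is given, which forces (3,2) = 1.
1 is placed in row 3; hence (3,4) = 5.
5 is placed in row 3, so (3,5) = 4.
Column 4 already has 5, leaving (4,4) = 1.
4 is placed in column 5; hence (4,5) = 5.
1 is placed in column 4; hence (5,4) = 4.
Cage e has sum 10, so (1,3) = 5.
Column 4 now contains 4, leaving (1,4) = 3.
The 3 cells of cage e must have sum 10, leaving (1,5) = 2.
Cage c has sum 8, so (2,3) = 1.
Cage g has sum 7, leaving (3,1) = 2.
Cage c needs sum 8; hence (3,3) = 3.
The 3 cells of cage g must have sum 7, which forces (4,1) = 3.
Cage g has sum 7, so (4,2) = 2.
Cage c has sum 8, so (4,3) = 4.
Column 1 already has 3; hence (5,1) = 5.
5 is placed in row 5, which forces (5,2) = 3.
Column 3 already has 1, which forces (5,3) = 2.
Column 5 already has 2, which forces (5,5) = 1.
Cage a has sum 14, leaving (1,1) = 1.
2 is placed in row 1; hence (1,2) = 4.
5 is placed in column 1, leaving (2,1) = 4.
Cage a has sum 14; hence (2,2) = 5.
Filled in: 1 4 5 3 2 / 4 5 1 2 3 / 2 1 3 5 4 / 3 2 4 1 5 / 5 3 2 4 1.

5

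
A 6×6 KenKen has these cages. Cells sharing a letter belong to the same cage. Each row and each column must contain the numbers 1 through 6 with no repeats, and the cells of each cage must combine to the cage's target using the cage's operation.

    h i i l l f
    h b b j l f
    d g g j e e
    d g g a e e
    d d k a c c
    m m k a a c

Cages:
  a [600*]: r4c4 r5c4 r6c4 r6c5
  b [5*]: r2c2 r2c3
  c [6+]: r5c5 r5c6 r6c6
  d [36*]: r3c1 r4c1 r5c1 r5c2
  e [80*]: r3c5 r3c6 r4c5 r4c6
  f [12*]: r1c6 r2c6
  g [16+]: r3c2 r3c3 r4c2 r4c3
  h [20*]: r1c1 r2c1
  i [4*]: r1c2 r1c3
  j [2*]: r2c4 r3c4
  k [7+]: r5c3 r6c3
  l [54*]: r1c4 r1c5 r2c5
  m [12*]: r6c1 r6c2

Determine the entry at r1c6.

2

Cage l has product 54, so r1c4 = 3.
Cage l needs product 54; hence r1c5 = 6.
Cage l needs product 54, leaving r2c5 = 3.
Cage a needs product 600, leaving r6c5 = 5.
Cage f's pair has product 12, leaving r1c6 = 2.
Cage f needs two cells with product 12, so r2c6 = 6.
The only place for 5 in row 1 is r1c1.
Column 1 already has 5, so r2c1 = 4.
Row 2 needs a 2, and only r2c4 is open for it.
Column 4 now contains 2, which forces r3c4 = 1.
Row 3 now contains 1, which forces r3c5 = 4.
Row 3 now contains 4, so r3c6 = 5.
Column 5 now contains 4, leaving r4c5 = 1.
Column 6 already has 5; hence r4c6 = 4.
Column 5 already has 1; hence r5c5 = 2.
Column 1 needs a 1, and only r5c1 is open for it.
Row 5 now contains 1, leaving r5c6 = 3.
Cage c needs sum 6, so r6c6 = 1.
3 is placed in row 5; hence r5c2 = 6.
Row 3 needs a 6, and only r3c3 is open for it.
Row 4 needs a 6, and only r4c4 is open for it.
Cage a needs product 600, so r5c4 = 5.
Column 4 already has 6, so r6c4 = 4.
Row 5 already has 5, which forces r5c3 = 4.
Cage m needs two cells with product 12; hence r6c1 = 6.
4 is placed in row 6, which forces r6c2 = 2.
The two cells of cage k must have sum 7; hence r6c3 = 3.
Cage i needs two cells with product 4, which forces r1c2 = 4.
Column 3 now contains 4, so r1c3 = 1.
1 is placed in column 3, leaving r2c3 = 5.
Column 2 already has 2, so r3c2 = 3.
The 4 cells of cage g must have sum 16, which forces r4c2 = 5.
Cage g has sum 16, which forces r4c3 = 2.
Row 2 already has 5, leaving r2c2 = 1.
Row 3 already has 3, which forces r3c1 = 2.
Row 4 already has 2, which forces r4c1 = 3.
Filled in: 5 4 1 3 6 2 / 4 1 5 2 3 6 / 2 3 6 1 4 5 / 3 5 2 6 1 4 / 1 6 4 5 2 3 / 6 2 3 4 5 1.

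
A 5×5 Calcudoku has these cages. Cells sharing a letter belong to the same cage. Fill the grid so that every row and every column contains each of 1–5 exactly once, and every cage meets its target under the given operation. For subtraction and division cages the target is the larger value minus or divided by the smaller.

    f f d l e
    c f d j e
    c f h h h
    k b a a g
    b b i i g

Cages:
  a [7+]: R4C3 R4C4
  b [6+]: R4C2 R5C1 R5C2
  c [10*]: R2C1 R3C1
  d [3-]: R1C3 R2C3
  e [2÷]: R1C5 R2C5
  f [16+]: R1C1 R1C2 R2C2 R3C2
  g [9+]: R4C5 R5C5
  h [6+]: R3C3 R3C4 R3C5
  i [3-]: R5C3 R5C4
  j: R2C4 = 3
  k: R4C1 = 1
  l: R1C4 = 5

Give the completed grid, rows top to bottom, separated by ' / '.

Cage l is a single given cell, which forces R1C4 = 5.
Cage j is given; hence R2C4 = 3.
Cage k is given, so R4C1 = 1.
Row 1 now contains 5, which forces R1C1 = 4.
The 4 cells of cage f must have sum 16, which forces R1C2 = 3.
3 is placed in column 2, which forces R4C2 = 2.
Row 4 already has 2, so R4C4 = 4.
Row 4 already has 4, which forces R4C5 = 5.
Cage b has sum 6; hence R5C2 = 1.
Row 5 now contains 1; hence R5C4 = 2.
Column 5 already has 5; hence R5C5 = 4.
Column 4 now contains 2, which forces R3C4 = 1.
Row 4 already has 5; hence R4C3 = 3.
Row 5 now contains 2, so R5C1 = 3.
4 is placed in row 5, which forces R5C3 = 5.
Cage d needs two cells with difference 3, so R1C3 = 1.
Row 1 now contains 1; hence R1C5 = 2.
Column 3 now contains 5; hence R2C3 = 4.
Column 5 now contains 2, which forces R2C5 = 1.
Column 3 already has 3, which forces R3C3 = 2.
Cage h has sum 6; hence R3C5 = 3.
The two cells of cage c must have product 10, which forces R2C1 = 2.
4 is placed in row 2, which forces R2C2 = 5.
Row 3 already has 2, which forces R3C1 = 5.
Cage f has sum 16, so R3C2 = 4.

4 3 1 5 2 / 2 5 4 3 1 / 5 4 2 1 3 / 1 2 3 4 5 / 3 1 5 2 4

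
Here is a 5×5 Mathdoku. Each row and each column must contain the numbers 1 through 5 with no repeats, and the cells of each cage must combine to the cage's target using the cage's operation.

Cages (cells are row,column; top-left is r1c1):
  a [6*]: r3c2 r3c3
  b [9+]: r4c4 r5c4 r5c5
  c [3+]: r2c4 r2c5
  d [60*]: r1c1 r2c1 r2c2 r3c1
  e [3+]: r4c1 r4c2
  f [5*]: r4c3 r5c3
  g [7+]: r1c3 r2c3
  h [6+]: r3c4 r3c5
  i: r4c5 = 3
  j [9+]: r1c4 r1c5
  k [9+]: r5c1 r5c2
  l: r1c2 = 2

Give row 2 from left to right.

3 5 4 2 1

Cage l is given, leaving r1c2 = 2.
2 is placed in column 2, so r3c2 = 3.
3 is placed in row 3, leaving r3c3 = 2.
2 is placed in column 2, so r4c2 = 1.
Row 4 already has 1; hence r4c3 = 5.
Cage i is given, so r4c5 = 3.
Column 3 now contains 5, so r5c3 = 1.
Row 4 already has 1, leaving r4c1 = 2.
Row 4 already has 2, which forces r4c4 = 4.
Column 4 already has 4, leaving r1c4 = 5.
Cage j's pair has sum 9, so r1c5 = 4.
Column 4 already has 5, leaving r3c4 = 1.
Row 3 already has 1, leaving r3c5 = 5.
Cage b has sum 9, which forces r5c4 = 3.
Cage b needs sum 9, leaving r5c5 = 2.
Row 1 already has 4; hence r1c3 = 3.
The 4 cells of cage d must have product 60, so r2c2 = 5.
Cage g's pair has sum 7, leaving r2c3 = 4.
1 is placed in column 4, so r2c4 = 2.
Column 5 now contains 2; hence r2c5 = 1.
Row 3 now contains 5, so r3c1 = 4.
Column 1 already has 4, leaving r5c1 = 5.
5 is placed in column 2, so r5c2 = 4.
Row 1 now contains 3, leaving r1c1 = 1.
Row 2 now contains 1, so r2c1 = 3.
The full grid is 1 2 3 5 4 / 3 5 4 2 1 / 4 3 2 1 5 / 2 1 5 4 3 / 5 4 1 3 2.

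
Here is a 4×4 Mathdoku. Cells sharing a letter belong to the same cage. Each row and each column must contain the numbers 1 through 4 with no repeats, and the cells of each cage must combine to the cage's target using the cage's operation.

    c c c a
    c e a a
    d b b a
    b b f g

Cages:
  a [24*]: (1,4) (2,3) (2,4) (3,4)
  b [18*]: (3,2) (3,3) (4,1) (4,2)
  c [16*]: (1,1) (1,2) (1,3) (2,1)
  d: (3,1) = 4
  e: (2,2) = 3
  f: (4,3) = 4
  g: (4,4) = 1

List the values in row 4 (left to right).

3 2 4 1

The 4 cells of cage c must have product 16; hence (2,1) = 2.
Cage e is a single given cell, leaving (2,2) = 3.
D is a freebie, leaving (3,1) = 4.
Cage f is given, so (4,3) = 4.
G is a freebie; hence (4,4) = 1.
Column 1 now contains 4, leaving (1,1) = 1.
Cage c has product 16, leaving (1,2) = 4.
Cage c has product 16, so (1,3) = 2.
Row 1 now contains 2, which forces (1,4) = 3.
Column 3 now contains 4, which forces (2,3) = 1.
Column 4 now contains 1, so (2,4) = 4.
Cage b needs product 18, which forces (3,2) = 1.
Cage b needs product 18, which forces (3,3) = 3.
Column 4 already has 3; hence (3,4) = 2.
1 is placed in row 4; hence (4,1) = 3.
1 is placed in row 4, so (4,2) = 2.
Filled in: 1 4 2 3 / 2 3 1 4 / 4 1 3 2 / 3 2 4 1.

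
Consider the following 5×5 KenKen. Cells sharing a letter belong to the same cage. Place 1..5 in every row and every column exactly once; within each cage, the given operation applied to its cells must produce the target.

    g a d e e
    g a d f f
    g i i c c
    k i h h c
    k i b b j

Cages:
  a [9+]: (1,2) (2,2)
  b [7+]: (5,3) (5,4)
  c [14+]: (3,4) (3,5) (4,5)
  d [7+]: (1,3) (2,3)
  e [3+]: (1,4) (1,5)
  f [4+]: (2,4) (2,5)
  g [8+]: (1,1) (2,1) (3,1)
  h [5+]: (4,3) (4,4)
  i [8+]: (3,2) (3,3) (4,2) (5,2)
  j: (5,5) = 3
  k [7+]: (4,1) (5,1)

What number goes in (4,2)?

2

The 3 cells of cage c must have sum 14, so (3,4) = 5.
Cage c has sum 14, so (3,5) = 4.
Cage c needs sum 14, which forces (4,5) = 5.
Cage j is given, so (5,5) = 3.
Cage f needs two cells with sum 4; hence (2,4) = 3.
Column 5 now contains 3, which forces (2,5) = 1.
Cage b's pair has sum 7, leaving (5,3) = 5.
Cage b's pair has sum 7, so (5,4) = 2.
Cage d needs two cells with sum 7, which forces (1,3) = 3.
2 is placed in column 4, which forces (1,4) = 1.
Column 5 already has 1, so (1,5) = 2.
Cage d's pair has sum 7, leaving (2,3) = 4.
The two cells of cage k must have sum 7, which forces (4,1) = 3.
4 is placed in column 3, which forces (4,3) = 1.
Column 4 already has 1, which forces (4,4) = 4.
5 is placed in row 5, which forces (5,1) = 4.
Row 5 now contains 4, so (5,2) = 1.
2 is placed in row 1, leaving (1,1) = 5.
Cage a's pair has sum 9, leaving (1,2) = 4.
The 3 cells of cage g must have sum 8, leaving (2,1) = 2.
Row 2 now contains 4, so (2,2) = 5.
Cage g has sum 8, leaving (3,1) = 1.
Cage i has sum 8; hence (3,2) = 3.
Column 3 now contains 1, which forces (3,3) = 2.
4 is placed in row 4; hence (4,2) = 2.
Completed grid: 5 4 3 1 2 / 2 5 4 3 1 / 1 3 2 5 4 / 3 2 1 4 5 / 4 1 5 2 3.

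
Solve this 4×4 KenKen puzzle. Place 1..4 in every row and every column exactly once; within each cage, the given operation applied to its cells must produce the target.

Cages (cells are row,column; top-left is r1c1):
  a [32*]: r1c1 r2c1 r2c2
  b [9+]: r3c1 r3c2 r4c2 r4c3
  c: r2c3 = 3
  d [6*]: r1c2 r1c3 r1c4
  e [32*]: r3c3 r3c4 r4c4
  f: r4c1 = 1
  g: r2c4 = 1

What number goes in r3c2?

The 3 cells of cage a must have product 32, which forces r1c1 = 4.
Cage a has product 32, so r2c1 = 2.
The 3 cells of cage a must have product 32, which forces r2c2 = 4.
Cage c is given; hence r2c3 = 3.
Cage g is a single given cell, so r2c4 = 1.
Cage e needs product 32, so r3c3 = 4.
Cage e needs product 32, leaving r3c4 = 2.
Cage f is given, so r4c1 = 1.
1 is placed in row 4, so r4c3 = 2.
Cage e needs product 32, leaving r4c4 = 4.
The 3 cells of cage d must have product 6, leaving r1c2 = 2.
Column 3 already has 2, so r1c3 = 1.
Column 4 now contains 2, so r1c4 = 3.
Column 1 now contains 1, leaving r3c1 = 3.
Cage b needs sum 9, leaving r3c2 = 1.
2 is placed in row 4, so r4c2 = 3.
Completed grid: 4 2 1 3 / 2 4 3 1 / 3 1 4 2 / 1 3 2 4.

1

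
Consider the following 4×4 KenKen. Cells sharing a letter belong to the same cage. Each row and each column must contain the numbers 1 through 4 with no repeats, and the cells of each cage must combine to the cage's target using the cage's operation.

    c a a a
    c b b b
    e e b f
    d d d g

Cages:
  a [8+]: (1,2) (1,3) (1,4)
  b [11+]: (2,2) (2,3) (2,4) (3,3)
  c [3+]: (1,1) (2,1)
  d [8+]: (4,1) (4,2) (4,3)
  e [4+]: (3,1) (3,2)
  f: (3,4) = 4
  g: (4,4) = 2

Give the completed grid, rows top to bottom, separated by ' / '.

2 4 3 1 / 1 2 4 3 / 3 1 2 4 / 4 3 1 2

Cage f is given; hence (3,4) = 4.
Cage g is given, which forces (4,4) = 2.
The only place for 2 in row 1 is (1,1).
Column 1 already has 2, leaving (2,1) = 1.
Row 2 already has 1, leaving (2,3) = 4.
Row 2 already has 1, leaving (2,4) = 3.
1 is placed in column 1, which forces (3,1) = 3.
Row 3 now contains 3, which forces (3,2) = 1.
Row 3 now contains 3, so (3,3) = 2.
3 is placed in column 1, so (4,1) = 4.
Row 4 now contains 4, which forces (4,2) = 3.
3 is placed in row 4; hence (4,3) = 1.
Column 2 already has 3, leaving (1,2) = 4.
1 is placed in column 3; hence (1,3) = 3.
3 is placed in column 4, so (1,4) = 1.
Row 2 now contains 3, which forces (2,2) = 2.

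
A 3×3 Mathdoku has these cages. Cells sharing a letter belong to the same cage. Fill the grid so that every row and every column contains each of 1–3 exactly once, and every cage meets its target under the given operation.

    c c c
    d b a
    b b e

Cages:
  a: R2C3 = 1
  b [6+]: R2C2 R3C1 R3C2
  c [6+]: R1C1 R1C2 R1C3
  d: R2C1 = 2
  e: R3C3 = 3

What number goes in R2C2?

Cage d is a single given cell, leaving R2C1 = 2.
Cage a is a single given cell, which forces R2C3 = 1.
E is a freebie, leaving R3C3 = 3.
Column 3 now contains 3, which forces R1C3 = 2.
Row 2 already has 1, which forces R2C2 = 3.
3 is placed in row 3; hence R3C1 = 1.
Cage b needs sum 6, so R3C2 = 2.
1 is placed in column 1, so R1C1 = 3.
Column 2 already has 3, leaving R1C2 = 1.
Filled in: 3 1 2 / 2 3 1 / 1 2 3.

3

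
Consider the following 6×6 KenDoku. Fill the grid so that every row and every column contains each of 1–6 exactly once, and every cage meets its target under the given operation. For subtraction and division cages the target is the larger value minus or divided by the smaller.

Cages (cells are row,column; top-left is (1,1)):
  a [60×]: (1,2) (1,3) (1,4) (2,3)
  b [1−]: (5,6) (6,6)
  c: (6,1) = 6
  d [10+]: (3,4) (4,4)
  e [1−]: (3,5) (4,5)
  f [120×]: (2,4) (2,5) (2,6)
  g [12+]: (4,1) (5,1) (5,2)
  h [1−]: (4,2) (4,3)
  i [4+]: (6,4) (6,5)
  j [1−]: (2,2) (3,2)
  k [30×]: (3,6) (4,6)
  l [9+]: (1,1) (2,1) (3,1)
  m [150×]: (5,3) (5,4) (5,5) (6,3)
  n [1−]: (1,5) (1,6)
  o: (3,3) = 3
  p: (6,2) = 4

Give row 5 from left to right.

4 6 2 3 5 1

O is a freebie, so (3,3) = 3.
Cage c is a single given cell; hence (6,1) = 6.
Cage p is given, which forces (6,2) = 4.
The 4 cells of cage m must have product 150, leaving (6,3) = 5.
In row 6, 2 can only go at (6,6), so (6,6) = 2.
In row 5, 4 can only go at (5,1), so (5,1) = 4.
In row 5, 2 can only go at (5,3), so (5,3) = 2.
In row 2, 2 can only go at (2,2), so (2,2) = 2.
Cage j needs two cells with difference 1, which forces (3,2) = 1.
1 is placed in row 3, so (3,1) = 5.
Row 3 now contains 5, leaving (3,6) = 6.
Column 6 now contains 6, which forces (4,6) = 5.
Column 6 already has 5, leaving (2,6) = 4.
6 is placed in row 3, so (3,4) = 4.
Row 3 now contains 4, leaving (3,5) = 2.
Row 4 now contains 5, leaving (4,2) = 3.
The two cells of cage h must have difference 1, which forces (4,3) = 4.
Cage d's pair has sum 10, which forces (4,4) = 6.
Row 4 now contains 3, leaving (4,5) = 1.
1 is placed in column 5; hence (6,5) = 3.
Column 2 already has 3, which forces (1,2) = 5.
Cage a needs product 60, leaving (1,4) = 2.
The two cells of cage n must have difference 1, which forces (1,5) = 4.
Cage n needs two cells with difference 1, so (1,6) = 3.
6 is placed in column 4, leaving (2,4) = 5.
Cage f has product 120, so (2,5) = 6.
Row 4 now contains 3, leaving (4,1) = 2.
The 3 cells of cage g must have sum 12, which forces (5,2) = 6.
Cage m has product 150, so (5,4) = 3.
Column 5 now contains 3, leaving (5,5) = 5.
Column 6 now contains 3; hence (5,6) = 1.
Row 6 now contains 3, so (6,4) = 1.
Row 1 already has 3, so (1,1) = 1.
Cage a has product 60, leaving (1,3) = 6.
Cage l needs sum 9; hence (2,1) = 3.
Row 2 now contains 6, which forces (2,3) = 1.
Completed grid: 1 5 6 2 4 3 / 3 2 1 5 6 4 / 5 1 3 4 2 6 / 2 3 4 6 1 5 / 4 6 2 3 5 1 / 6 4 5 1 3 2.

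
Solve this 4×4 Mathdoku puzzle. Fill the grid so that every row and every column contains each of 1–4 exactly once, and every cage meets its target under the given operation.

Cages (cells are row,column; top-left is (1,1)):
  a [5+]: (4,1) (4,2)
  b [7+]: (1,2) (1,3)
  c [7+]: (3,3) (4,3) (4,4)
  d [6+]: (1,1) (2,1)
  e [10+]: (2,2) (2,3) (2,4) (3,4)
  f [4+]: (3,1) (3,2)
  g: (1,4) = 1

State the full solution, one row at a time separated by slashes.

Cage g is a single given cell, which forces (1,4) = 1.
In row 1, 2 can only go at (1,1), so (1,1) = 2.
2 is placed in column 1, so (2,1) = 4.
Cage e needs sum 10, so (3,4) = 4.
Row 3 needs a 2, and only (3,3) is open for it.
The 3 cells of cage c must have sum 7, which forces (4,3) = 3.
Cage c needs sum 7, which forces (4,4) = 2.
Cage b's pair has sum 7, so (1,2) = 3.
3 is placed in column 3; hence (1,3) = 4.
The 4 cells of cage e must have sum 10, leaving (2,2) = 2.
3 is placed in column 3, leaving (2,3) = 1.
2 is placed in column 4, so (2,4) = 3.
3 is placed in column 2, so (3,2) = 1.
3 is placed in row 4, so (4,1) = 1.
2 is placed in row 4; hence (4,2) = 4.
Row 3 now contains 1, leaving (3,1) = 3.

2 3 4 1 / 4 2 1 3 / 3 1 2 4 / 1 4 3 2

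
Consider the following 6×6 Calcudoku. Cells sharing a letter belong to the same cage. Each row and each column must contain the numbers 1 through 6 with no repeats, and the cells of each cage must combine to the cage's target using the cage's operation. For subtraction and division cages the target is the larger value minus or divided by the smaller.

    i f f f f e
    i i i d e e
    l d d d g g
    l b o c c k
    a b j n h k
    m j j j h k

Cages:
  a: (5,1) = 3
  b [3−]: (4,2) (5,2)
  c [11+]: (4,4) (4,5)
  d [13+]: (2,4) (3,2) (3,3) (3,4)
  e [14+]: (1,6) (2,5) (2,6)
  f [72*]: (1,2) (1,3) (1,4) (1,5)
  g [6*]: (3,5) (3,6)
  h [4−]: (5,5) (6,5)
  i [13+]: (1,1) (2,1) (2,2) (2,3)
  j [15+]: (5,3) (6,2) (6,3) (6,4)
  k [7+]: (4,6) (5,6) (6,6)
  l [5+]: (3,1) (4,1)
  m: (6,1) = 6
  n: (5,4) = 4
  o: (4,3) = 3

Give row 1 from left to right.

2 6 1 3 4 5

O is a freebie; hence (4,3) = 3.
Cage a is given, leaving (5,1) = 3.
N is a freebie, so (5,4) = 4.
Cage m is given, leaving (6,1) = 6.
Row 1 needs a 2, and only (1,1) is open for it.
Row 1 needs a 5, and only (1,6) is open for it.
In column 1, 5 can only go at (2,1), so (2,1) = 5.
In row 2, 1 can only go at (2,4), so (2,4) = 1.
Column 5 needs a 4, and only (1,5) is open for it.
The only place for 2 in row 5 is (5,6).
The only place for 2 in row 4 is (4,2).
Column 2 now contains 2, so (2,2) = 4.
Cage i needs sum 13; hence (2,3) = 2.
Cage b's pair has difference 3, leaving (5,2) = 5.
Row 5 now contains 5, so (5,3) = 6.
6 is placed in row 5, so (5,5) = 1.
Column 3 now contains 6; hence (1,3) = 1.
Cage h's pair has difference 4, which forces (6,5) = 5.
The two cells of cage c must have sum 11, so (4,4) = 5.
Column 5 now contains 5, so (4,5) = 6.
Cage j has sum 15; hence (6,2) = 3.
Row 6 already has 5, leaving (6,3) = 4.
The 4 cells of cage j must have sum 15, so (6,4) = 2.
Row 6 already has 4; hence (6,6) = 1.
Column 2 already has 3; hence (1,2) = 6.
Cage f needs product 72, so (1,4) = 3.
6 is placed in column 5, which forces (2,5) = 3.
The 3 cells of cage e must have sum 14, so (2,6) = 6.
Cage d has sum 13, so (3,2) = 1.
4 is placed in column 3, so (3,3) = 5.
Column 4 already has 2, which forces (3,4) = 6.
6 is placed in column 5, which forces (3,5) = 2.
Column 6 already has 1, so (3,6) = 3.
Column 6 already has 1, so (4,6) = 4.
Row 3 now contains 1, leaving (3,1) = 4.
Row 4 already has 4, which forces (4,1) = 1.
Filled in: 2 6 1 3 4 5 / 5 4 2 1 3 6 / 4 1 5 6 2 3 / 1 2 3 5 6 4 / 3 5 6 4 1 2 / 6 3 4 2 5 1.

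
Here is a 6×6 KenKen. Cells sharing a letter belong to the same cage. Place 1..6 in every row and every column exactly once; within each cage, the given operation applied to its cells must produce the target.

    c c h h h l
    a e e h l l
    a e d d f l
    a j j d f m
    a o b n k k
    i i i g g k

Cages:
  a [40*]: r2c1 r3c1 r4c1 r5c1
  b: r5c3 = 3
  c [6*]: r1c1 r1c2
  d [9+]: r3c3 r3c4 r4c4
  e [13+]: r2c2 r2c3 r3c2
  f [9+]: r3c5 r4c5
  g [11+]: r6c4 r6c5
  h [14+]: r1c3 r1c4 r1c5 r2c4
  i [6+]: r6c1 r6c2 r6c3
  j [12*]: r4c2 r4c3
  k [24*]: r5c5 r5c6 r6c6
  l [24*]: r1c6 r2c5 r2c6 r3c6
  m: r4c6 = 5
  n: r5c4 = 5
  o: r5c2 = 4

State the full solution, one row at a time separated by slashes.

6 1 5 4 2 3 / 5 6 2 3 4 1 / 4 5 6 1 3 2 / 1 3 4 2 6 5 / 2 4 3 5 1 6 / 3 2 1 6 5 4

Cage m is given, so r4c6 = 5.
O is a freebie, so r5c2 = 4.
B is a freebie; hence r5c3 = 3.
Cage n is a single given cell, so r5c4 = 5.
Column 4 already has 5, leaving r6c4 = 6.
6 is placed in row 6; hence r6c5 = 5.
The only place for 5 in row 1 is r1c3.
Row 6 needs a 4, and only r6c6 is open for it.
The only place for 2 in row 5 is r5c1.
In column 1, 6 can only go at r1c1, so r1c1 = 6.
Cage c needs two cells with product 6, leaving r1c2 = 1.
Column 1 needs a 3, and only r6c1 is open for it.
Row 6 already has 3, which forces r6c2 = 2.
Cage i has sum 6, leaving r6c3 = 1.
The only place for 6 in column 3 is r3c3.
The 3 cells of cage e must have sum 13, leaving r2c2 = 6.
Row 3 already has 6, so r3c5 = 3.
Column 2 already has 6, which forces r4c2 = 3.
Cage f needs two cells with sum 9; hence r4c5 = 6.
6 is placed in column 5, leaving r5c5 = 1.
Row 5 now contains 1, which forces r5c6 = 6.
Cage e has sum 13, which forces r2c3 = 2.
The 4 cells of cage l must have product 24; hence r2c5 = 4.
Row 3 now contains 3, leaving r3c2 = 5.
The two cells of cage j must have product 12, which forces r4c3 = 4.
Cage h has sum 14, so r1c4 = 4.
4 is placed in column 5, so r1c5 = 2.
2 is placed in row 1; hence r1c6 = 3.
The 4 cells of cage a must have product 40, which forces r2c1 = 5.
4 is placed in row 2; hence r2c4 = 3.
Column 6 already has 3; hence r2c6 = 1.
The 4 cells of cage a must have product 40; hence r3c1 = 4.
1 is placed in column 6; hence r3c6 = 2.
4 is placed in row 4, which forces r4c1 = 1.
Row 4 now contains 1; hence r4c4 = 2.
2 is placed in row 3; hence r3c4 = 1.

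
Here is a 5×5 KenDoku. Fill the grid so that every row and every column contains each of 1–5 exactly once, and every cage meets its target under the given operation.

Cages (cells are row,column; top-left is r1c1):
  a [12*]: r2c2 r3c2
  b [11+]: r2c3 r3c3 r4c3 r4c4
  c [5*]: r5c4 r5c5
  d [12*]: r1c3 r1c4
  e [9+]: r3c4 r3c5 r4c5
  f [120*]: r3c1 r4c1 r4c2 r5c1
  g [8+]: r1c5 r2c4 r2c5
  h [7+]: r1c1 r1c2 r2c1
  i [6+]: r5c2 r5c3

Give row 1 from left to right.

The only place for 3 in row 5 is r5c1.
Column 2 needs a 1, and only r1c2 is open for it.
The only place for 1 in column 1 is r2c1.
The 3 cells of cage h must have sum 7, so r1c1 = 5.
The 3 cells of cage g must have sum 8, so r1c5 = 2.
Cage g needs sum 8, so r2c4 = 2.
Cage g has sum 8, which forces r2c5 = 4.
Row 2 already has 4, so r2c2 = 3.
3 is placed in row 2, which forces r2c3 = 5.
Cage a needs two cells with product 12; hence r3c2 = 4.
The 4 cells of cage f must have product 120, so r4c2 = 5.
Column 2 already has 4; hence r5c2 = 2.
Row 5 now contains 2, so r5c3 = 4.
4 is placed in column 3, which forces r1c3 = 3.
Cage d's pair has product 12; hence r1c4 = 4.
Row 3 now contains 4, so r3c1 = 2.
Row 3 now contains 2, so r3c3 = 1.
Cage f has product 120; hence r4c1 = 4.
Column 3 already has 1, which forces r4c3 = 2.
The 4 cells of cage b must have sum 11, so r4c4 = 3.
The 3 cells of cage e must have sum 9, so r4c5 = 1.
Column 5 now contains 1, which forces r5c5 = 5.
Column 4 now contains 3, so r3c4 = 5.
Column 5 now contains 5, leaving r3c5 = 3.
Row 5 already has 5, which forces r5c4 = 1.
Completed grid: 5 1 3 4 2 / 1 3 5 2 4 / 2 4 1 5 3 / 4 5 2 3 1 / 3 2 4 1 5.

5 1 3 4 2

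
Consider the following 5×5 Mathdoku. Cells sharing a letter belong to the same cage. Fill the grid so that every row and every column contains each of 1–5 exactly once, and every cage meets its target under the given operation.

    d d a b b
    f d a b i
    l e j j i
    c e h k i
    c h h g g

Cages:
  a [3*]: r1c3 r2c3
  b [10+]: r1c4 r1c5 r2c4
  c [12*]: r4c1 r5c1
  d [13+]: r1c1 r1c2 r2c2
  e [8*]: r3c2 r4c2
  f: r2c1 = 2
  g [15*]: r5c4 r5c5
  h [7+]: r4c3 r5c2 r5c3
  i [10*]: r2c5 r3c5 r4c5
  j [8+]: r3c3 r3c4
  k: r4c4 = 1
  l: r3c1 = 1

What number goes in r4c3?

F is a freebie, which forces r2c1 = 2.
L is a freebie; hence r3c1 = 1.
K is a freebie, which forces r4c4 = 1.
The 3 cells of cage i must have product 10, leaving r2c5 = 1.
The two cells of cage a must have product 3, which forces r1c3 = 1.
Row 2 already has 1, so r2c3 = 3.
3 is placed in column 3, leaving r3c3 = 5.
Row 3 already has 5, so r3c4 = 3.
Row 3 already has 5, which forces r3c5 = 2.
Column 5 already has 2; hence r4c5 = 5.
3 is placed in column 4, which forces r5c4 = 5.
Column 5 already has 5; hence r5c5 = 3.
The 3 cells of cage b must have sum 10, so r1c4 = 2.
Column 5 now contains 3, leaving r1c5 = 4.
Column 4 already has 5, which forces r2c4 = 4.
Row 3 already has 2, leaving r3c2 = 4.
The two cells of cage c must have product 12, leaving r4c1 = 3.
Cage e needs two cells with product 8, so r4c2 = 2.
Row 4 already has 2, leaving r4c3 = 4.
Row 5 now contains 3, so r5c1 = 4.
Cage h has sum 7, which forces r5c2 = 1.
4 is placed in column 3; hence r5c3 = 2.
Row 1 now contains 4, leaving r1c1 = 5.
The 3 cells of cage d must have sum 13; hence r1c2 = 3.
Row 2 already has 4, so r2c2 = 5.
Completed grid: 5 3 1 2 4 / 2 5 3 4 1 / 1 4 5 3 2 / 3 2 4 1 5 / 4 1 2 5 3.

4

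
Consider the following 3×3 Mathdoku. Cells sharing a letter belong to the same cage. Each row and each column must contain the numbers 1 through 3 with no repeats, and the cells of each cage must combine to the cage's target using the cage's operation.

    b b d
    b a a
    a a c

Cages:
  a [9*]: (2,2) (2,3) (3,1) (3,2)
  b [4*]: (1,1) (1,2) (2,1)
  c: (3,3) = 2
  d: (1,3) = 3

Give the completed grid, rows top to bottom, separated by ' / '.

Cage b needs product 4; hence (1,1) = 1.
Cage b needs product 4, leaving (1,2) = 2.
Cage d is a single given cell, which forces (1,3) = 3.
The 3 cells of cage b must have product 4; hence (2,1) = 2.
Column 3 now contains 3, leaving (2,3) = 1.
Column 1 now contains 1, so (3,1) = 3.
3 is placed in row 3, so (3,2) = 1.
C is a freebie, so (3,3) = 2.
Row 2 already has 1, so (2,2) = 3.

1 2 3 / 2 3 1 / 3 1 2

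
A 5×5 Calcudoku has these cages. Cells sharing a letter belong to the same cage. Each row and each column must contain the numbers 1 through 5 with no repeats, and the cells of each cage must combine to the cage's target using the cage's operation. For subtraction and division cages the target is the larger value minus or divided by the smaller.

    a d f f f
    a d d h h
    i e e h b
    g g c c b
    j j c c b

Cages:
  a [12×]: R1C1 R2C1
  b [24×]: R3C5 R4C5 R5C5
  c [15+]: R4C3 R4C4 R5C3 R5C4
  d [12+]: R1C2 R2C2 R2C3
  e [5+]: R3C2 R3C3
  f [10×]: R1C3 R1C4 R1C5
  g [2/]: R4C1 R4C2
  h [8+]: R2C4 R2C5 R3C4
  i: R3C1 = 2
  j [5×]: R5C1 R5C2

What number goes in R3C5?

3

Cage i is a single given cell, which forces R3C1 = 2.
Cage g's pair has quotient 2, which forces R4C2 = 2.
The 3 cells of cage b must have product 24, so R5C5 = 2.
The only place for 2 in row 2 is R2C4.
Cage f has product 10, so R1C3 = 2.
The only place for 1 in row 2 is R2C5.
Cage f has product 10, which forces R1C4 = 1.
Column 5 already has 1, leaving R1C5 = 5.
Cage h needs sum 8, which forces R3C4 = 5.
Row 3 needs a 3, and only R3C5 is open for it.
Column 5 already has 3, leaving R4C5 = 4.
Row 4 already has 4, leaving R4C1 = 1.
Cage c has sum 15; hence R4C3 = 5.
Row 4 already has 4, leaving R4C4 = 3.
Column 1 now contains 1, so R5C1 = 5.
5 is placed in row 5; hence R5C2 = 1.
The 4 cells of cage c must have sum 15, so R5C3 = 3.
Cage c needs sum 15; hence R5C4 = 4.
Cage d needs sum 12, which forces R1C2 = 3.
Cage d needs sum 12, which forces R2C2 = 5.
3 is placed in column 3, so R2C3 = 4.
Column 2 now contains 1; hence R3C2 = 4.
Cage e needs two cells with sum 5; hence R3C3 = 1.
Row 1 already has 3, which forces R1C1 = 4.
Row 2 already has 4, leaving R2C1 = 3.
Filled in: 4 3 2 1 5 / 3 5 4 2 1 / 2 4 1 5 3 / 1 2 5 3 4 / 5 1 3 4 2.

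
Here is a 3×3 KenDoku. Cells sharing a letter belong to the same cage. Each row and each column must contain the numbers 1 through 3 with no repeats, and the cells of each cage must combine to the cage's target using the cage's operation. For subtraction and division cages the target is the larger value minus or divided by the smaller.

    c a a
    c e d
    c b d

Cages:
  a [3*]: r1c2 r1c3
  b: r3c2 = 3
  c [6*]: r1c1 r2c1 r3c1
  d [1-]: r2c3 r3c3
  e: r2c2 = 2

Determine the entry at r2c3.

Cage e is a single given cell, so r2c2 = 2.
Cage b is a single given cell, which forces r3c2 = 3.
Column 2 now contains 3, leaving r1c2 = 1.
Cage a needs two cells with product 3, so r1c3 = 3.
Column 3 already has 3, leaving r2c3 = 1.
Cage d's pair has difference 1; hence r3c3 = 2.
Row 1 now contains 3, leaving r1c1 = 2.
Row 2 already has 1, so r2c1 = 3.
Row 3 already has 2, leaving r3c1 = 1.
The full grid is 2 1 3 / 3 2 1 / 1 3 2.

1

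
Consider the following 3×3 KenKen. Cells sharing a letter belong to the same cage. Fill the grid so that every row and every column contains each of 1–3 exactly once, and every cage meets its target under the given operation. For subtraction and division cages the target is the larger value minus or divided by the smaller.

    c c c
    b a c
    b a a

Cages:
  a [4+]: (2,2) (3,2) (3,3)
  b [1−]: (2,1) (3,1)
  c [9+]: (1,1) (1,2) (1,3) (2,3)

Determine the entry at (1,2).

3

Cage a needs sum 4; hence (2,2) = 1.
Cage c has sum 9; hence (2,3) = 3.
Cage a needs sum 4, so (3,2) = 2.
The 3 cells of cage a must have sum 4, which forces (3,3) = 1.
The 4 cells of cage c must have sum 9, which forces (1,1) = 1.
2 is placed in column 2; hence (1,2) = 3.
1 is placed in column 3, so (1,3) = 2.
3 is placed in row 2, which forces (2,1) = 2.
1 is placed in row 3, leaving (3,1) = 3.
Filled in: 1 3 2 / 2 1 3 / 3 2 1.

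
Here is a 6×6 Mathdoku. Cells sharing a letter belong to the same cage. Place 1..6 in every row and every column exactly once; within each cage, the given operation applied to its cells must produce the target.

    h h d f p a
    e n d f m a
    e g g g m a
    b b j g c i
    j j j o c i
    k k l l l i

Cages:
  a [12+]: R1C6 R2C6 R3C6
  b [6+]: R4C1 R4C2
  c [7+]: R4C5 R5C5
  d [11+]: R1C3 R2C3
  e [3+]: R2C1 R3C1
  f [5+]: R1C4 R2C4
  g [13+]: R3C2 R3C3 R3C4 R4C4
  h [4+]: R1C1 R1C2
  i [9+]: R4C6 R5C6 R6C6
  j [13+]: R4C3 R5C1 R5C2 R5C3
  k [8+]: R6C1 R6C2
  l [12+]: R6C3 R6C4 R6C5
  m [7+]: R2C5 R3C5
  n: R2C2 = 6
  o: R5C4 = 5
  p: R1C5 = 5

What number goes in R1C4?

Cage p is a single given cell, so R1C5 = 5.
Cage n is given, leaving R2C2 = 6.
6 is placed in row 2, leaving R2C3 = 5.
Cage o is given, leaving R5C4 = 5.
Row 1 already has 5; hence R1C3 = 6.
In row 6, 1 can only go at R6C6, so R6C6 = 1.
Column 5 needs a 2, and only R6C5 is open for it.
2 is placed in row 6, leaving R6C3 = 4.
Cage l needs sum 12, which forces R6C4 = 6.
Cage j needs sum 13; hence R5C1 = 6.
The only place for 4 in column 1 is R4C1.
Cage g needs sum 13, so R3C2 = 5.
5 is placed in row 3; hence R3C6 = 6.
Cage b needs two cells with sum 6, which forces R4C2 = 2.
6 is placed in column 6; hence R4C6 = 5.
5 is placed in column 2, so R6C2 = 3.
Cage h needs two cells with sum 4, which forces R1C1 = 3.
Column 2 already has 3, which forces R1C2 = 1.
Cage j has sum 13, leaving R4C3 = 1.
Row 4 now contains 1, leaving R4C4 = 3.
Row 4 already has 3, leaving R4C5 = 6.
Column 2 already has 3, so R5C2 = 4.
Cage j needs sum 13, which forces R5C3 = 2.
Row 5 already has 4, which forces R5C5 = 1.
Cage i needs sum 9, so R5C6 = 3.
3 is placed in row 6, which forces R6C1 = 5.
The two cells of cage f must have sum 5, so R1C4 = 4.
Row 1 already has 4, so R1C6 = 2.
Cage f needs two cells with sum 5, leaving R2C4 = 1.
2 is placed in column 6, which forces R2C6 = 4.
1 is placed in column 3, leaving R3C3 = 3.
Cage g has sum 13, leaving R3C4 = 2.
Row 3 already has 3, which forces R3C5 = 4.
Row 2 now contains 1, leaving R2C1 = 2.
Row 2 already has 4, which forces R2C5 = 3.
Row 3 already has 2, which forces R3C1 = 1.
The full grid is 3 1 6 4 5 2 / 2 6 5 1 3 4 / 1 5 3 2 4 6 / 4 2 1 3 6 5 / 6 4 2 5 1 3 / 5 3 4 6 2 1.

4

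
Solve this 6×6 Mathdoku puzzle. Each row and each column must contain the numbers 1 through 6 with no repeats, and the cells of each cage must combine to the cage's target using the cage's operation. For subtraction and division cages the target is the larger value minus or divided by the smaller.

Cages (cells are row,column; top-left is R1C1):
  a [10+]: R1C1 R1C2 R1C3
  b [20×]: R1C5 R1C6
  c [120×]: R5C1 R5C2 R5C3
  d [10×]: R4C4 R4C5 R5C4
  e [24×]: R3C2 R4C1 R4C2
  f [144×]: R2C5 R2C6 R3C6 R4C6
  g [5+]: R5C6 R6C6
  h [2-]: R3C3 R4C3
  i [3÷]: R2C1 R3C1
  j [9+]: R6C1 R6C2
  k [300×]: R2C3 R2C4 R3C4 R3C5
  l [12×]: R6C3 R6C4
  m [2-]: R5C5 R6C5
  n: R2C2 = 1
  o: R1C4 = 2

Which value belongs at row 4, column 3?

O is a freebie, so R1C4 = 2.
Cage n is given, so R2C2 = 1.
Cage d needs product 10, which forces R4C5 = 2.
In row 5, 2 can only go at R5C6, so R5C6 = 2.
Cage f has product 144, leaving R2C5 = 6.
Cage f has product 144, so R2C6 = 4.
Cage g's pair has sum 5, so R6C6 = 3.
Cage b needs two cells with product 20, leaving R1C5 = 4.
Column 6 already has 4; hence R1C6 = 5.
Column 5 now contains 4, which forces R3C5 = 5.
Cage m needs two cells with difference 2, so R5C5 = 3.
Cage l's pair has product 12, leaving R6C3 = 2.
Cage l's pair has product 12, so R6C4 = 6.
Column 5 now contains 5; hence R6C5 = 1.
Column 4 now contains 6, leaving R3C4 = 4.
The only place for 2 in row 2 is R2C1.
Cage i's pair has quotient 3; hence R3C1 = 6.
Row 3 already has 6, so R3C2 = 2.
Row 3 already has 6, leaving R3C6 = 1.
1 is placed in column 6, leaving R4C6 = 6.
Row 3 now contains 1, leaving R3C3 = 3.
Column 3 now contains 3, leaving R2C3 = 5.
The 4 cells of cage k must have product 300; hence R2C4 = 3.
Column 3 already has 5; hence R4C3 = 1.
Row 4 already has 1, which forces R4C4 = 5.
Column 4 already has 5, which forces R5C4 = 1.
Cage a has sum 10, which forces R1C1 = 1.
Cage a needs sum 10, which forces R1C2 = 3.
1 is placed in column 3, which forces R1C3 = 6.
Column 2 already has 3; hence R4C2 = 4.
Column 3 already has 6, which forces R5C3 = 4.
Column 2 already has 4, so R6C2 = 5.
Row 4 now contains 4; hence R4C1 = 3.
Row 5 now contains 4; hence R5C1 = 5.
Column 2 now contains 5, which forces R5C2 = 6.
5 is placed in row 6, leaving R6C1 = 4.
The full grid is 1 3 6 2 4 5 / 2 1 5 3 6 4 / 6 2 3 4 5 1 / 3 4 1 5 2 6 / 5 6 4 1 3 2 / 4 5 2 6 1 3.

1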